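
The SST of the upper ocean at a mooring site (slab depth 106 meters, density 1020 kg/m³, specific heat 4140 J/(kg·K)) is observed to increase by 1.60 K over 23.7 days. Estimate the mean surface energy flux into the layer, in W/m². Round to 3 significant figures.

350

Areal heat capacity C = ρ c_p D = 1020 × 4140 × 106 = 4.48×10^8 J m⁻² K⁻¹.
Required heat per unit area: Q = C ΔT = 4.48×10^8 × 1.60 = 7.16×10^8 J/m².
Flux F = Q / Δt = 7.16×10^8 / 2.05×10^6 s = 350 W/m².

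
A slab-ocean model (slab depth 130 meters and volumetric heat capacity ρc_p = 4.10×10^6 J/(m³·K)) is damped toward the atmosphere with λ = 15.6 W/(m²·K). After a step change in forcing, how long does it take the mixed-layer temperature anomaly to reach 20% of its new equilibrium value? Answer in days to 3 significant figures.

Areal heat capacity C = ρc_p × D = 4.10×10^6 × 130 = 5.33×10^8 J/(m²·K).
τ = C / λ = 5.33×10^8 / 15.6 = 3.42×10^7 s.
Fraction reached: 1 − e^(−t/τ) = 0.20 ⇒ t = −τ ln(1 − 0.20) = τ × 0.223.
t = 7.62×10^6 s = 88.2 days.

88.2 days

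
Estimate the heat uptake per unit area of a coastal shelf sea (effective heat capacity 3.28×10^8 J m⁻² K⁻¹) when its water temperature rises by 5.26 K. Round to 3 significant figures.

1.73×10^9

Areal heat capacity C = 3.28×10^8 J m⁻² K⁻¹ (given).
ΔQ = C ΔT = 3.28×10^8 × 5.26 = 1.73×10^9 J/m².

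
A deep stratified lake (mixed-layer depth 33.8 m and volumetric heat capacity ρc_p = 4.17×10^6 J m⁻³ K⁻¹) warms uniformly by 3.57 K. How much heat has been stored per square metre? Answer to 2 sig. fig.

5.0×10^8

Areal heat capacity C = ρc_p × D = 4.17×10^6 × 33.8 = 1.41×10^8 J/(m^2 K).
ΔQ = C ΔT = 1.41×10^8 × 3.57 = 5.03×10^8 J/m².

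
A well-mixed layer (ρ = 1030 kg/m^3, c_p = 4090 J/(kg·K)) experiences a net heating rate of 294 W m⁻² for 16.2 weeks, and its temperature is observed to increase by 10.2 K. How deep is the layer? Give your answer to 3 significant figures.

Heat input Q = F Δt = 294 × 9.80×10^6 s = 2.88×10^9 J/m².
Required areal heat capacity C = Q / ΔT = 2.82×10^8 J/(m²·K).
Depth D = C / (ρ c_p) = 2.82×10^8 / (1030 × 4090) = 67.0 m.

67.0 m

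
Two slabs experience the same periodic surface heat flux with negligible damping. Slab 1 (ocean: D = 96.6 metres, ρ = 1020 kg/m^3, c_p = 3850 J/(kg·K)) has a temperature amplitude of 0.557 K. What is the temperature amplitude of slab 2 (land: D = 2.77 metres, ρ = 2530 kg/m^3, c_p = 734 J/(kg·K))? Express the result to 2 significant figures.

41 K

C_ocean = 3.79×10^8 J/(m²·K); C_land = 5.14×10^6 J/(m²·K).
A ∝ 1/C ⇒ A_land = A_ocean × C_ocean/C_land = 0.557 × 73.7 = 41.1 K.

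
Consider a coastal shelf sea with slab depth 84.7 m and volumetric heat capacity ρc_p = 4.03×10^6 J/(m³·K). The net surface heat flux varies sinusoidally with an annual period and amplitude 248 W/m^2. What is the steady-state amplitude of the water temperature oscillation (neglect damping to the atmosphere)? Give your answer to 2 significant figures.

Areal heat capacity C = ρc_p × D = 4.03×10^6 × 84.7 = 3.41×10^8 J/(m^2 K).
Angular frequency ω = 2π / T = 2π / 3.15×10^7 s = 1.99×10^-7 s⁻¹.
Cω = 3.41×10^8 × 1.99×10^-7 = 68.0 W/(m²·K).
Amplitude A = F₀ / (Cω) = 248 / 68.0 = 3.65 K.

3.6 K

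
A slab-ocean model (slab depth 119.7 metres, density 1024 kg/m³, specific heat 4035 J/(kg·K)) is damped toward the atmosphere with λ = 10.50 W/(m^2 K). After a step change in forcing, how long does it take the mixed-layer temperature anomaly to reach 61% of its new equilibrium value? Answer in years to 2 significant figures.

1.4 years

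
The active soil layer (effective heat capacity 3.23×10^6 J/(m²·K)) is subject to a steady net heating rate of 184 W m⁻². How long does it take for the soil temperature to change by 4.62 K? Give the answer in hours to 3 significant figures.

Areal heat capacity C = 3.23×10^6 J/(m²·K) (given).
Time required: Δt = C ΔT / F = 3.23×10^6 × 4.62 / 184 = 81100 s.
In hours: 81100 s / (3600 s/hour) = 22.5 hours.

22.5 hours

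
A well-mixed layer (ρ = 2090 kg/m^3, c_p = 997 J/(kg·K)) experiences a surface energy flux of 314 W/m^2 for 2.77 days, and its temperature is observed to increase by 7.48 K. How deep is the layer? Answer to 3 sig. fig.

4.82 m

Heat input Q = F Δt = 314 × 2.39×10^5 s = 7.51×10^7 J/m².
Required areal heat capacity C = Q / ΔT = 1.00×10^7 J/(m²·K).
Depth D = C / (ρ c_p) = 1.00×10^7 / (2090 × 997) = 4.82 m.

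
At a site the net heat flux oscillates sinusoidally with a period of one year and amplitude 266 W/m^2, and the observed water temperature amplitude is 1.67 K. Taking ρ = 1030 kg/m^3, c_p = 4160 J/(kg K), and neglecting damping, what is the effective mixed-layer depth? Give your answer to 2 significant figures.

ω = 2π / 3.15×10^7 s = 1.99×10^-7 s⁻¹.
Required C = F₀ / (A ω) = 266 / (1.67 × 1.99×10^-7) = 7.99×10^8 J/(m²·K).
D = C / (ρ c_p) = 7.99×10^8 / (1030 × 4160) = 187 m.

190 m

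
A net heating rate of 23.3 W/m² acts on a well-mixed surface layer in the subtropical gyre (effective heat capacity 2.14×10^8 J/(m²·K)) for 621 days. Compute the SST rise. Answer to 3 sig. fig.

5.84 K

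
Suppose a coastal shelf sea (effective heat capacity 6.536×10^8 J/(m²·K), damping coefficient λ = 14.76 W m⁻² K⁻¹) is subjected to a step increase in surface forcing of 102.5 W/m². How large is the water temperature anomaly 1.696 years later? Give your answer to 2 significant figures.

Areal heat capacity C = 6.536×10^8 J/(m²·K) (given).
τ = C / λ = 6.54×10^8 / 14.76 = 4.43×10^7 s.
Equilibrium anomaly ΔT_eq = F / λ = 102.5 / 14.76 = 6.94 K.
t = 1.696 years = 5.35×10^7 s, so t/τ = 1.21.
ΔT(t) = ΔT_eq (1 − e^(−t/τ)) = 6.94 × (1 − e^−1.21) = 4.87 K.

4.9 K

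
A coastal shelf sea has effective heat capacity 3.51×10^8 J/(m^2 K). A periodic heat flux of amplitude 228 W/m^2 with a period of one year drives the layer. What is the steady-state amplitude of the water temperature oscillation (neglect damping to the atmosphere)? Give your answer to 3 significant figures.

3.26 K

Areal heat capacity C = 3.51×10^8 J/(m^2 K) (given).
Angular frequency ω = 2π / T = 2π / 3.15×10^7 s = 1.99×10^-7 s⁻¹.
Cω = 3.51×10^8 × 1.99×10^-7 = 69.9 W/(m²·K).
Amplitude A = F₀ / (Cω) = 228 / 69.9 = 3.26 K.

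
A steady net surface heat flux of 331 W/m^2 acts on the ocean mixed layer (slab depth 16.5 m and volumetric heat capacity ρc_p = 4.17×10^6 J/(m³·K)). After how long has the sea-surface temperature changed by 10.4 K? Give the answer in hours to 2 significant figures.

Areal heat capacity C = ρc_p × D = 4.17×10^6 × 16.5 = 6.88×10^7 J/(m^2 K).
Time required: Δt = C ΔT / F = 6.88×10^7 × 10.4 / 331 = 2.16×10^6 s.
In hours: 2.16×10^6 s / (3600 s/hour) = 601 hours.

600 hours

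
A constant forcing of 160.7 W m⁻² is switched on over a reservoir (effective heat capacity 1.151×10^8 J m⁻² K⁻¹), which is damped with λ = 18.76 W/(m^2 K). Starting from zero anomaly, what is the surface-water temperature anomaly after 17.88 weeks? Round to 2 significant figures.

Areal heat capacity C = 1.151×10^8 J m⁻² K⁻¹ (given).
τ = C / λ = 1.15×10^8 / 18.76 = 6.14×10^6 s.
Equilibrium anomaly ΔT_eq = F / λ = 160.7 / 18.76 = 8.57 K.
t = 17.88 weeks = 1.08×10^7 s, so t/τ = 1.76.
ΔT(t) = ΔT_eq (1 − e^(−t/τ)) = 8.57 × (1 − e^−1.76) = 7.10 K.

7.1 K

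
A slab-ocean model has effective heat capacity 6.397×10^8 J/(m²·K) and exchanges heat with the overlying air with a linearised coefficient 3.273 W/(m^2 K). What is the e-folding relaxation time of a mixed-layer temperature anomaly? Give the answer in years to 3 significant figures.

Areal heat capacity C = 6.397×10^8 J/(m²·K) (given).
Relaxation time τ = C / λ = 6.40×10^8 / 3.273 = 1.95×10^8 s.
In years: 1.95×10^8 s / (3.156×10^7 s/year) = 6.19 years.

6.19 years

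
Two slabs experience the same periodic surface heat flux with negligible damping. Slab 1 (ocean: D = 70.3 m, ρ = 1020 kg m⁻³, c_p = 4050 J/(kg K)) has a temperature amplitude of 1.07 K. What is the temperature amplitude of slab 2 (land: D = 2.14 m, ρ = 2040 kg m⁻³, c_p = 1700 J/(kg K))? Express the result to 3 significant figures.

41.9 K

C_ocean = 2.90×10^8 J/(m²·K); C_land = 7.42×10^6 J/(m²·K).
A ∝ 1/C ⇒ A_land = A_ocean × C_ocean/C_land = 1.07 × 39.1 = 41.9 K.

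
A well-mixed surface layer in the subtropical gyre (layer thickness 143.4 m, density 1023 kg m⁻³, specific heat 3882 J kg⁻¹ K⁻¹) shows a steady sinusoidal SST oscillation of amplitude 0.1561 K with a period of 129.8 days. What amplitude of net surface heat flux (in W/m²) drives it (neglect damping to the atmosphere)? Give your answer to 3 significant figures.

49.8

Areal heat capacity C = ρ c_p D = 1023 × 3882 × 143.4 = 5.69×10^8 J/(m^2 K).
ω = 2π / 1.12×10^7 s = 5.60×10^-7 s⁻¹.
Cω = 5.69×10^8 × 5.60×10^-7 = 319 W/(m²·K).
F₀ = A × Cω = 0.1561 × 319 = 49.8 W/m².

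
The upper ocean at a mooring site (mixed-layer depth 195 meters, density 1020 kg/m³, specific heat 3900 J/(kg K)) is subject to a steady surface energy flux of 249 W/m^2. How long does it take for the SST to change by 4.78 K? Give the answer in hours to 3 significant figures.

Areal heat capacity C = ρ c_p D = 1020 × 3900 × 195 = 7.76×10^8 J/(m²·K).
Time required: Δt = C ΔT / F = 7.76×10^8 × 4.78 / 249 = 1.49×10^7 s.
In hours: 1.49×10^7 s / (3600 s/hour) = 4140 hours.

4140 hours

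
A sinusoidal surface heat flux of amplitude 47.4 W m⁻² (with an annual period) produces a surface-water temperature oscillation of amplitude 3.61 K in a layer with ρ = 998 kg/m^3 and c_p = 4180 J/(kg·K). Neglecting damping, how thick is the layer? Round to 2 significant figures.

ω = 2π / 3.15×10^7 s = 1.99×10^-7 s⁻¹.
Required C = F₀ / (A ω) = 47.4 / (3.61 × 1.99×10^-7) = 6.59×10^7 J/(m²·K).
D = C / (ρ c_p) = 6.59×10^7 / (998 × 4180) = 15.8 m.

16 m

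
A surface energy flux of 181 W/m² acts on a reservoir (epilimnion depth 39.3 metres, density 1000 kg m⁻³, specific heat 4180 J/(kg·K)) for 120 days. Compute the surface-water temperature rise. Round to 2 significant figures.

11 K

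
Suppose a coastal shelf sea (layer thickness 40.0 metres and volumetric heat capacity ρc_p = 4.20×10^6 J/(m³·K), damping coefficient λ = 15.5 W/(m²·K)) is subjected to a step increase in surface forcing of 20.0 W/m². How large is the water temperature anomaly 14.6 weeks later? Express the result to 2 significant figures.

0.72 K

Areal heat capacity C = ρc_p × D = 4.20×10^6 × 40.0 = 1.68×10^8 J/(m^2 K).
τ = C / λ = 1.68×10^8 / 15.5 = 1.08×10^7 s.
Equilibrium anomaly ΔT_eq = F / λ = 20.0 / 15.5 = 1.29 K.
t = 14.6 weeks = 8.83×10^6 s, so t/τ = 0.815.
ΔT(t) = ΔT_eq (1 − e^(−t/τ)) = 1.29 × (1 − e^−0.815) = 0.719 K.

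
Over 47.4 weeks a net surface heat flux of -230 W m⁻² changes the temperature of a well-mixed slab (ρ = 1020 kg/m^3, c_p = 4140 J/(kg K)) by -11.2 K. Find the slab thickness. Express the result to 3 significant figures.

139 m

Heat input Q = F Δt = -230 × 2.87×10^7 s = -6.59×10^9 J/m².
Required areal heat capacity C = Q / ΔT = 5.89×10^8 J/(m²·K).
Depth D = C / (ρ c_p) = 5.89×10^8 / (1020 × 4140) = 139 m.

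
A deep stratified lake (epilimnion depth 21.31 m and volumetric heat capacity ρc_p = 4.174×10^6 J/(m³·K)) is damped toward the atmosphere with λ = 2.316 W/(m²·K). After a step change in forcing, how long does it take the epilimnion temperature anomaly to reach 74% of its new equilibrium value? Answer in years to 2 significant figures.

1.6 years

Areal heat capacity C = ρc_p × D = 4.174×10^6 × 21.31 = 8.89×10^7 J/(m^2 K).
τ = C / λ = 8.89×10^7 / 2.316 = 3.84×10^7 s.
Fraction reached: 1 − e^(−t/τ) = 0.74 ⇒ t = −τ ln(1 − 0.74) = τ × 1.35.
t = 5.17×10^7 s = 1.64 years.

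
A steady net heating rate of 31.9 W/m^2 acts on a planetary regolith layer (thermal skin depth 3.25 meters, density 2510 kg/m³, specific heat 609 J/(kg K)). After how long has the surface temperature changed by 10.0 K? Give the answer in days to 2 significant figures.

Areal heat capacity C = ρ c_p D = 2510 × 609 × 3.25 = 4.97×10^6 J/(m²·K).
Time required: Δt = C ΔT / F = 4.97×10^6 × 10.0 / 31.9 = 1.56×10^6 s.
In days: 1.56×10^6 s / (86400 s/day) = 18.0 days.

18 days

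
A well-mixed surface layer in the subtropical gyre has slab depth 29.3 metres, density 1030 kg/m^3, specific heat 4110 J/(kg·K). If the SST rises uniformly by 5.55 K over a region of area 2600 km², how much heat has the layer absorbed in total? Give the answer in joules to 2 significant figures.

Areal heat capacity C = ρ c_p D = 1030 × 4110 × 29.3 = 1.24×10^8 J/(m^2 K).
Heat per unit area: q = C ΔT = 1.24×10^8 × 5.55 = 6.88×10^8 J/m².
Total heat: Q = q × A = 6.88×10^8 × (2600 × 10⁶ m²) = 1.79×10^18 J.

1.8×10^18 J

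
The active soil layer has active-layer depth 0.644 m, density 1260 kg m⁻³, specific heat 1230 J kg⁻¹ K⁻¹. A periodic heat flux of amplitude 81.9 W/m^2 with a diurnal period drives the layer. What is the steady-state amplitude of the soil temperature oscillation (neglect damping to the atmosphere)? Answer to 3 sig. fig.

1.13 K

Areal heat capacity C = ρ c_p D = 1260 × 1230 × 0.644 = 9.98×10^5 J m⁻² K⁻¹.
Angular frequency ω = 2π / T = 2π / 86400 s = 7.27×10^-5 s⁻¹.
Cω = 9.98×10^5 × 7.27×10^-5 = 72.6 W/(m²·K).
Amplitude A = F₀ / (Cω) = 81.9 / 72.6 = 1.13 K.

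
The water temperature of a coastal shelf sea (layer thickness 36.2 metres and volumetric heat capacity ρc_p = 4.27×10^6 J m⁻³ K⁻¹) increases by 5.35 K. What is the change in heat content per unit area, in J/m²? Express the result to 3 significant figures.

8.27×10^8

Areal heat capacity C = ρc_p × D = 4.27×10^6 × 36.2 = 1.55×10^8 J/(m²·K).
ΔQ = C ΔT = 1.55×10^8 × 5.35 = 8.27×10^8 J/m².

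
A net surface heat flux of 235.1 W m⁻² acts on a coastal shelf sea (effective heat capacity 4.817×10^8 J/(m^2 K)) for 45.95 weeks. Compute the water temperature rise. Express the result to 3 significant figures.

Areal heat capacity C = 4.817×10^8 J/(m^2 K) (given).
Net heat input Q = F Δt = 235.1 × (45.95 weeks × 6.048×10^5 s/week) = 6.53×10^9 J/m².
ΔT = Q / C = 6.53×10^9 / 4.82×10^8 = 13.6 K.

13.6 K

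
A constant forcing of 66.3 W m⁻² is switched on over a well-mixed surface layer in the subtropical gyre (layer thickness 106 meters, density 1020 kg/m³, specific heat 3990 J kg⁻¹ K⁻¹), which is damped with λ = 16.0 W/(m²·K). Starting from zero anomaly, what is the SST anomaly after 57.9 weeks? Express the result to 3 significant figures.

3.01 K

Areal heat capacity C = ρ c_p D = 1020 × 3990 × 106 = 4.31×10^8 J/(m^2 K).
τ = C / λ = 4.31×10^8 / 16.0 = 2.70×10^7 s.
Equilibrium anomaly ΔT_eq = F / λ = 66.3 / 16.0 = 4.14 K.
t = 57.9 weeks = 3.50×10^7 s, so t/τ = 1.30.
ΔT(t) = ΔT_eq (1 − e^(−t/τ)) = 4.14 × (1 − e^−1.30) = 3.01 K.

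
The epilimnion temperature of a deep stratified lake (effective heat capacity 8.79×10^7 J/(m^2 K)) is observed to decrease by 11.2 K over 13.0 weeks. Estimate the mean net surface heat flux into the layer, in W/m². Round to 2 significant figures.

Areal heat capacity C = 8.79×10^7 J/(m^2 K) (given).
Required heat per unit area: Q = C ΔT = 8.79×10^7 × -11.2 = -9.84×10^8 J/m².
Flux F = Q / Δt = -9.84×10^8 / 7.86×10^6 s = -125 W/m².

-130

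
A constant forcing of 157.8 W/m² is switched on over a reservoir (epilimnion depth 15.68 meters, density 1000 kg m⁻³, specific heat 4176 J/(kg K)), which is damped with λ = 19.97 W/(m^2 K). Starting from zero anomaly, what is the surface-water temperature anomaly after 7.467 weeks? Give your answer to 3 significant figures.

5.91 K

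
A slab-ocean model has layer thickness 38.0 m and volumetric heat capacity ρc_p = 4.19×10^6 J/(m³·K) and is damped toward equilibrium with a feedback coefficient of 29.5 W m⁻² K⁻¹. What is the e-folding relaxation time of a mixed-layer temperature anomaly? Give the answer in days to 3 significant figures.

62.5 days

Areal heat capacity C = ρc_p × D = 4.19×10^6 × 38.0 = 1.59×10^8 J m⁻² K⁻¹.
Relaxation time τ = C / λ = 1.59×10^8 / 29.5 = 5.40×10^6 s.
In days: 5.40×10^6 s / (86400 s/day) = 62.5 days.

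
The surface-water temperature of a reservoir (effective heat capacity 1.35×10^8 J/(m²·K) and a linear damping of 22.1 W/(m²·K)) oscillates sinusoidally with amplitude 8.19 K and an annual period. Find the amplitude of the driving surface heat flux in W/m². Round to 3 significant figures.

Areal heat capacity C = 1.35×10^8 J/(m²·K) (given).
ω = 2π / 3.15×10^7 s = 1.99×10^-7 s⁻¹.
√((Cω)² + λ²) = √((26.9)² + 22.1²) = 34.8 W/(m²·K).
F₀ = A × √((Cω)²+λ²) = 8.19 × 34.8 = 285 W/m².

285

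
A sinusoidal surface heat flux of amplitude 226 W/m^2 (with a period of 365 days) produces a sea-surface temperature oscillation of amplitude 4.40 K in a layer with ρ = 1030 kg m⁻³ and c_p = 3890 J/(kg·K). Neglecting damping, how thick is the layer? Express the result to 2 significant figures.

64 m

ω = 2π / 3.15×10^7 s = 1.99×10^-7 s⁻¹.
Required C = F₀ / (A ω) = 226 / (4.40 × 1.99×10^-7) = 2.58×10^8 J/(m²·K).
D = C / (ρ c_p) = 2.58×10^8 / (1030 × 3890) = 64.3 m.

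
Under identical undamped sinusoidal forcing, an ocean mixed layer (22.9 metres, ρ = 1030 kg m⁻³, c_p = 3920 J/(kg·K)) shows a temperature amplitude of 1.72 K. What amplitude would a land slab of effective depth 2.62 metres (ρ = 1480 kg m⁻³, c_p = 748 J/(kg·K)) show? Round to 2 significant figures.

55 K

C_ocean = 9.25×10^7 J/(m²·K); C_land = 2.90×10^6 J/(m²·K).
A ∝ 1/C ⇒ A_land = A_ocean × C_ocean/C_land = 1.72 × 31.9 = 54.8 K.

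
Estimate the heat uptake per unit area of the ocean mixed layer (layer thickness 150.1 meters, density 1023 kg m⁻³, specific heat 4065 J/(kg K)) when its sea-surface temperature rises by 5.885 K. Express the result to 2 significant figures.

3.7×10^9

Areal heat capacity C = ρ c_p D = 1023 × 4065 × 150.1 = 6.24×10^8 J m⁻² K⁻¹.
ΔQ = C ΔT = 6.24×10^8 × 5.885 = 3.67×10^9 J/m².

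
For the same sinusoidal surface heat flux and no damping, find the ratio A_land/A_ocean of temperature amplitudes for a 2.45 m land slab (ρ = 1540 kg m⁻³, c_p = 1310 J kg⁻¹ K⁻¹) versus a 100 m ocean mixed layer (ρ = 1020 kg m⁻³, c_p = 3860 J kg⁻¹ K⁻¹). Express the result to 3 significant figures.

79.7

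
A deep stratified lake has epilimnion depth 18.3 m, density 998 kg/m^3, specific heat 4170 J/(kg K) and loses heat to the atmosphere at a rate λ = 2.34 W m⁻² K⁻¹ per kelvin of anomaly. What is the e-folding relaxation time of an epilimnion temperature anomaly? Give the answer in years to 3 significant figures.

1.03 years

Areal heat capacity C = ρ c_p D = 998 × 4170 × 18.3 = 7.62×10^7 J/(m²·K).
Relaxation time τ = C / λ = 7.62×10^7 / 2.34 = 3.25×10^7 s.
In years: 3.25×10^7 s / (3.156×10^7 s/year) = 1.03 years.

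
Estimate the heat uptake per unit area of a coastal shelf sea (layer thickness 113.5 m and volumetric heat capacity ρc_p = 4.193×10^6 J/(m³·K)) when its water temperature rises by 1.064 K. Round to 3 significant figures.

5.06×10^8

Areal heat capacity C = ρc_p × D = 4.193×10^6 × 113.5 = 4.76×10^8 J/(m^2 K).
ΔQ = C ΔT = 4.76×10^8 × 1.064 = 5.06×10^8 J/m².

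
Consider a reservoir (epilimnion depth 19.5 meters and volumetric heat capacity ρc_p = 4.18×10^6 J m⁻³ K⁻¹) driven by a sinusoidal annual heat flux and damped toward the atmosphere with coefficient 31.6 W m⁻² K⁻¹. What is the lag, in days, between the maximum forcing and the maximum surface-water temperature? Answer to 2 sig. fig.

Areal heat capacity C = ρc_p × D = 4.18×10^6 × 19.5 = 8.15×10^7 J/(m^2 K).
ω = 2π / 3.15×10^7 s = 1.99×10^-7 s⁻¹.
Phase lag φ = arctan(Cω/λ) = arctan(16.2/31.6) = 0.475 rad.
Time lag = φ / ω = 0.475 / 1.99×10^-7 = 2.38×10^6 s = 27.6 days.

28 days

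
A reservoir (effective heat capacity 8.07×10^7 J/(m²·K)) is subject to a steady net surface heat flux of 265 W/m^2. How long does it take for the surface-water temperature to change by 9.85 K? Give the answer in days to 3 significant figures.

34.7 days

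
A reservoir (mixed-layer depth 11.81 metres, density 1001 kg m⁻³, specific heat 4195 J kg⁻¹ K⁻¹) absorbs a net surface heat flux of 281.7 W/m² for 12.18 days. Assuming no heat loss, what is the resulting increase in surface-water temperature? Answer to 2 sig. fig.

Areal heat capacity C = ρ c_p D = 1001 × 4195 × 11.81 = 4.96×10^7 J/(m^2 K).
Net heat input Q = F Δt = 281.7 × (12.18 days × 86400 s/day) = 2.96×10^8 J/m².
ΔT = Q / C = 2.96×10^8 / 4.96×10^7 = 5.98 K.

6.0 K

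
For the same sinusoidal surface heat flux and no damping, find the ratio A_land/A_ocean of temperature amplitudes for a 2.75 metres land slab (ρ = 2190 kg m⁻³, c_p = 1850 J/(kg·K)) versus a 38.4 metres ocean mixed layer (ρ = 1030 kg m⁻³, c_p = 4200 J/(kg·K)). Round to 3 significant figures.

C_ocean = 1030 × 4200 × 38.4 = 1.66×10^8 J/(m²·K).
C_land = 2190 × 1850 × 2.75 = 1.11×10^7 J/(m²·K).
Undamped amplitude ∝ 1/C, so A_land/A_ocean = C_ocean/C_land = 14.9.

14.9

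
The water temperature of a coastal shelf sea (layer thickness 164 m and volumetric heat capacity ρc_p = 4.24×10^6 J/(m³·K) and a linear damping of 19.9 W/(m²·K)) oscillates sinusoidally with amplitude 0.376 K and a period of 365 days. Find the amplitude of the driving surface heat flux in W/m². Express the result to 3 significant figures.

Areal heat capacity C = ρc_p × D = 4.24×10^6 × 164 = 6.95×10^8 J/(m²·K).
ω = 2π / 3.15×10^7 s = 1.99×10^-7 s⁻¹.
√((Cω)² + λ²) = √((139)² + 19.9²) = 140 W/(m²·K).
F₀ = A × √((Cω)²+λ²) = 0.376 × 140 = 52.6 W/m².

52.6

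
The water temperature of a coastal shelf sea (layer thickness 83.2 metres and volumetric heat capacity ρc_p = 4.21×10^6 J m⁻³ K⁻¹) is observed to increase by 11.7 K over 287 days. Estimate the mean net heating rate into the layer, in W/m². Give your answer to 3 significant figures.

165

Areal heat capacity C = ρc_p × D = 4.21×10^6 × 83.2 = 3.50×10^8 J/(m^2 K).
Required heat per unit area: Q = C ΔT = 3.50×10^8 × 11.7 = 4.10×10^9 J/m².
Flux F = Q / Δt = 4.10×10^9 / 2.48×10^7 s = 165 W/m².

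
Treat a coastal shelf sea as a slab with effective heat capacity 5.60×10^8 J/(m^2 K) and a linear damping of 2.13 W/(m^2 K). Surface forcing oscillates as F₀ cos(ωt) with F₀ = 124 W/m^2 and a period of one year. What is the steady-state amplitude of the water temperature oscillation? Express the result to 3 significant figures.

1.11 K

Areal heat capacity C = 5.60×10^8 J/(m^2 K) (given).
Angular frequency ω = 2π / T = 2π / 3.15×10^7 s = 1.99×10^-7 s⁻¹.
√((Cω)² + λ²) = √((112)² + 2.13²) = 112 W/(m²·K).
Amplitude A = F₀ / √((Cω)²+λ²) = 124 / 112 = 1.11 K.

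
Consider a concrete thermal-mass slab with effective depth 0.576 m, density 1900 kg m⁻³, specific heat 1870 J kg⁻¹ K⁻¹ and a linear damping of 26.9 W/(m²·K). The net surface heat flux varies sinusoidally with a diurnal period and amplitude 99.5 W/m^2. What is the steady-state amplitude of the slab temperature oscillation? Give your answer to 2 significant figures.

0.66 K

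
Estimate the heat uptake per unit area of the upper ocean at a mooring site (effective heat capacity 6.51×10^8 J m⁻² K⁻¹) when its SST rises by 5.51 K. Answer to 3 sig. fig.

3.59×10^9

Areal heat capacity C = 6.51×10^8 J m⁻² K⁻¹ (given).
ΔQ = C ΔT = 6.51×10^8 × 5.51 = 3.59×10^9 J/m².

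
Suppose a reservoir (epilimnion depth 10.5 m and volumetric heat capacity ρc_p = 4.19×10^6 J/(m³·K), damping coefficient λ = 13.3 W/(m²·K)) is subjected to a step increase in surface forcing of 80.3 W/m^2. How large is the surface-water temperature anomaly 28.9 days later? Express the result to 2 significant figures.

3.2 K

Areal heat capacity C = ρc_p × D = 4.19×10^6 × 10.5 = 4.40×10^7 J m⁻² K⁻¹.
τ = C / λ = 4.40×10^7 / 13.3 = 3.31×10^6 s.
Equilibrium anomaly ΔT_eq = F / λ = 80.3 / 13.3 = 6.04 K.
t = 28.9 days = 2.50×10^6 s, so t/τ = 0.755.
ΔT(t) = ΔT_eq (1 − e^(−t/τ)) = 6.04 × (1 − e^−0.755) = 3.20 K.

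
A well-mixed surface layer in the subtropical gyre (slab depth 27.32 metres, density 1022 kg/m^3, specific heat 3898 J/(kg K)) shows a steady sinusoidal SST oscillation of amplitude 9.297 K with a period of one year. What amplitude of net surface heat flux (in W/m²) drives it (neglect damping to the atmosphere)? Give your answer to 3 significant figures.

202

Areal heat capacity C = ρ c_p D = 1022 × 3898 × 27.32 = 1.09×10^8 J/(m²·K).
ω = 2π / 3.15×10^7 s = 1.99×10^-7 s⁻¹.
Cω = 1.09×10^8 × 1.99×10^-7 = 21.7 W/(m²·K).
F₀ = A × Cω = 9.297 × 21.7 = 202 W/m².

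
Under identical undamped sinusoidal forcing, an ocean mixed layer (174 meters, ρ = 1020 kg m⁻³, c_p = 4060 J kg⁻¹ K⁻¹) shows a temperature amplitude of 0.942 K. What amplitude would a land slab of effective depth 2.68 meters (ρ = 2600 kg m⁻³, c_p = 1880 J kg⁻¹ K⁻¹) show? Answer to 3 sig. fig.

C_ocean = 7.21×10^8 J/(m²·K); C_land = 1.31×10^7 J/(m²·K).
A ∝ 1/C ⇒ A_land = A_ocean × C_ocean/C_land = 0.942 × 55.0 = 51.8 K.

51.8 K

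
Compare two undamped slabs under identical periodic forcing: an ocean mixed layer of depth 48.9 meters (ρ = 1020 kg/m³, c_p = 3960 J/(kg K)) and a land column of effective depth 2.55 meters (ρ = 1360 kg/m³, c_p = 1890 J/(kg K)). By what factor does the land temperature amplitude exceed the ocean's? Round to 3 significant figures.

30.1

C_ocean = 1020 × 3960 × 48.9 = 1.98×10^8 J/(m²·K).
C_land = 1360 × 1890 × 2.55 = 6.55×10^6 J/(m²·K).
Undamped amplitude ∝ 1/C, so A_land/A_ocean = C_ocean/C_land = 30.1.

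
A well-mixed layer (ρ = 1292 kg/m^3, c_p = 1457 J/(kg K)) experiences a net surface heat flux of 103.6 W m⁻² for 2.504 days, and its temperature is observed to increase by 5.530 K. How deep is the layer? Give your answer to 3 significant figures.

Heat input Q = F Δt = 103.6 × 2.16×10^5 s = 2.24×10^7 J/m².
Required areal heat capacity C = Q / ΔT = 4.05×10^6 J/(m²·K).
Depth D = C / (ρ c_p) = 4.05×10^6 / (1292 × 1457) = 2.15 m.

2.15 m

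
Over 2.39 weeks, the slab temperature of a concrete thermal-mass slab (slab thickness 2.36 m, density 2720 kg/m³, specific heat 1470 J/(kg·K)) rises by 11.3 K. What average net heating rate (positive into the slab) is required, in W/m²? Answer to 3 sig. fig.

73.8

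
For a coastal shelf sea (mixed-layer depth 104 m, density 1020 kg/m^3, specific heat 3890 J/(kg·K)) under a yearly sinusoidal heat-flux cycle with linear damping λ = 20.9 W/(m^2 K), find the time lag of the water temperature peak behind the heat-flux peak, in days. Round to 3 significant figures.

Areal heat capacity C = ρ c_p D = 1020 × 3890 × 104 = 4.13×10^8 J/(m²·K).
ω = 2π / 3.15×10^7 s = 1.99×10^-7 s⁻¹.
Phase lag φ = arctan(Cω/λ) = arctan(82.2/20.9) = 1.32 rad.
Time lag = φ / ω = 1.32 / 1.99×10^-7 = 6.63×10^6 s = 76.8 days.

76.8 days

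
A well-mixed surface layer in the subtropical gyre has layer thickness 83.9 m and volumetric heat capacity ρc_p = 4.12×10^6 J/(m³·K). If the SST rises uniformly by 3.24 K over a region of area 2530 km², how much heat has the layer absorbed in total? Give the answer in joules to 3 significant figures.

2.83×10^18 J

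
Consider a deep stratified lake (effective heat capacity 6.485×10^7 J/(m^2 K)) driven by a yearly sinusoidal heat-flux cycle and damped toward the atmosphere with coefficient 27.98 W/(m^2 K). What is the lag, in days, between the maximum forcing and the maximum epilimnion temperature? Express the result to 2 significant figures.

25 days

Areal heat capacity C = 6.485×10^7 J/(m^2 K) (given).
ω = 2π / 3.15×10^7 s = 1.99×10^-7 s⁻¹.
Phase lag φ = arctan(Cω/λ) = arctan(12.9/27.98) = 0.433 rad.
Time lag = φ / ω = 0.433 / 1.99×10^-7 = 2.17×10^6 s = 25.1 days.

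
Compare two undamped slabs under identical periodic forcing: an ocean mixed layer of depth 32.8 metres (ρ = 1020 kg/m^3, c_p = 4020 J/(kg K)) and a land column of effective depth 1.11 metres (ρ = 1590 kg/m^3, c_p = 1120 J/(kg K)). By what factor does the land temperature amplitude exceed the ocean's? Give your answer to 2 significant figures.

68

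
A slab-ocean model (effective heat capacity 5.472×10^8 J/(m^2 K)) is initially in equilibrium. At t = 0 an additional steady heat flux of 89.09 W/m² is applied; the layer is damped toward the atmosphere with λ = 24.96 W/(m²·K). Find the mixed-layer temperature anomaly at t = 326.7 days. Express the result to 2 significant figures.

2.6 K

Areal heat capacity C = 5.472×10^8 J/(m^2 K) (given).
τ = C / λ = 5.47×10^8 / 24.96 = 2.19×10^7 s.
Equilibrium anomaly ΔT_eq = F / λ = 89.09 / 24.96 = 3.57 K.
t = 326.7 days = 2.82×10^7 s, so t/τ = 1.29.
ΔT(t) = ΔT_eq (1 − e^(−t/τ)) = 3.57 × (1 − e^−1.29) = 2.58 K.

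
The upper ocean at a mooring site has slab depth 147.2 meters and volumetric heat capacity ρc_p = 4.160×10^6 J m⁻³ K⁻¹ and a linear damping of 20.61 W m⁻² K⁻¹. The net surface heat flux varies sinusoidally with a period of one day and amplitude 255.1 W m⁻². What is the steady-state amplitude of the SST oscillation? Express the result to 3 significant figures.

0.00573 K

Areal heat capacity C = ρc_p × D = 4.160×10^6 × 147.2 = 6.12×10^8 J m⁻² K⁻¹.
Angular frequency ω = 2π / T = 2π / 86400 s = 7.27×10^-5 s⁻¹.
√((Cω)² + λ²) = √((44500)² + 20.61²) = 44500 W/(m²·K).
Amplitude A = F₀ / √((Cω)²+λ²) = 255.1 / 44500 = 0.00573 K.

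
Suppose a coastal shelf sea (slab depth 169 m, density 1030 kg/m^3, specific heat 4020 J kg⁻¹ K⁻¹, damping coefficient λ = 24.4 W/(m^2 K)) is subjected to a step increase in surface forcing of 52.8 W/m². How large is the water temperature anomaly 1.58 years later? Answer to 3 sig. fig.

1.78 K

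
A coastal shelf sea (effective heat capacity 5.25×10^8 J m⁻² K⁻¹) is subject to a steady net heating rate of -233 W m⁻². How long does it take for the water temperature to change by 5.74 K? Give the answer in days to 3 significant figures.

Areal heat capacity C = 5.25×10^8 J m⁻² K⁻¹ (given).
Time required: Δt = C ΔT / F = 5.25×10^8 × -5.74 / -233 = 1.29×10^7 s.
In days: 1.29×10^7 s / (86400 s/day) = 150 days.

150 days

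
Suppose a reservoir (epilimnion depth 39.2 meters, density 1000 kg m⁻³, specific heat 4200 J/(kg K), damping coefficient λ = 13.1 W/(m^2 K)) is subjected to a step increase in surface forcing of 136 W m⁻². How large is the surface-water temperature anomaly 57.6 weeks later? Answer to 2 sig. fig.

Areal heat capacity C = ρ c_p D = 1000 × 4200 × 39.2 = 1.65×10^8 J/(m²·K).
τ = C / λ = 1.65×10^8 / 13.1 = 1.26×10^7 s.
Equilibrium anomaly ΔT_eq = F / λ = 136 / 13.1 = 10.4 K.
t = 57.6 weeks = 3.48×10^7 s, so t/τ = 2.77.
ΔT(t) = ΔT_eq (1 − e^(−t/τ)) = 10.4 × (1 − e^−2.77) = 9.73 K.

9.7 K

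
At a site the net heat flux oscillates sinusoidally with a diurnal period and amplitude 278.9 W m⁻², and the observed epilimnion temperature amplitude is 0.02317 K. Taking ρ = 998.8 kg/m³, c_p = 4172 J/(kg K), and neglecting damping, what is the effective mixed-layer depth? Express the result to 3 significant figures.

39.7 m

ω = 2π / 86400 s = 7.27×10^-5 s⁻¹.
Required C = F₀ / (A ω) = 278.9 / (0.02317 × 7.27×10^-5) = 1.66×10^8 J/(m²·K).
D = C / (ρ c_p) = 1.66×10^8 / (998.8 × 4172) = 39.7 m.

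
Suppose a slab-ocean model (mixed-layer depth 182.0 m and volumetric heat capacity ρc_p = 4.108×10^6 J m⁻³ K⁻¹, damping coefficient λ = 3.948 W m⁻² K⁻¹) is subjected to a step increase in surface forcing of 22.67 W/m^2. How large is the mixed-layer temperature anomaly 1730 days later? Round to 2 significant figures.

3.1 K

Areal heat capacity C = ρc_p × D = 4.108×10^6 × 182.0 = 7.48×10^8 J m⁻² K⁻¹.
τ = C / λ = 7.48×10^8 / 3.948 = 1.89×10^8 s.
Equilibrium anomaly ΔT_eq = F / λ = 22.67 / 3.948 = 5.74 K.
t = 1730 days = 1.49×10^8 s, so t/τ = 0.789.
ΔT(t) = ΔT_eq (1 − e^(−t/τ)) = 5.74 × (1 − e^−0.789) = 3.13 K.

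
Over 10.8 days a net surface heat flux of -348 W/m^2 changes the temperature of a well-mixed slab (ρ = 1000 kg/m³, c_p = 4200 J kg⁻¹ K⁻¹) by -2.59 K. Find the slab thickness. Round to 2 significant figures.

Heat input Q = F Δt = -348 × 9.33×10^5 s = -3.25×10^8 J/m².
Required areal heat capacity C = Q / ΔT = 1.25×10^8 J/(m²·K).
Depth D = C / (ρ c_p) = 1.25×10^8 / (1000 × 4200) = 29.9 m.

30 m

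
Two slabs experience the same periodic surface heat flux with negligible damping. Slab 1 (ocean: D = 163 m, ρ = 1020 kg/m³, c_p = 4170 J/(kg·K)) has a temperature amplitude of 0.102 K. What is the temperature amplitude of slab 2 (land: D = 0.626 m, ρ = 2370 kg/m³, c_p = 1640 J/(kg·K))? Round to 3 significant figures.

29.1 K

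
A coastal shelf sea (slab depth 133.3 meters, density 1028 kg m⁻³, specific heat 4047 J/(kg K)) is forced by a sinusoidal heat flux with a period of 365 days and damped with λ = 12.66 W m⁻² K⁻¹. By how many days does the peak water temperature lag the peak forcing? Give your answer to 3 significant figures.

Areal heat capacity C = ρ c_p D = 1028 × 4047 × 133.3 = 5.55×10^8 J/(m^2 K).
ω = 2π / 3.15×10^7 s = 1.99×10^-7 s⁻¹.
Phase lag φ = arctan(Cω/λ) = arctan(110/12.66) = 1.46 rad.
Time lag = φ / ω = 1.46 / 1.99×10^-7 = 7.31×10^6 s = 84.6 days.

84.6 days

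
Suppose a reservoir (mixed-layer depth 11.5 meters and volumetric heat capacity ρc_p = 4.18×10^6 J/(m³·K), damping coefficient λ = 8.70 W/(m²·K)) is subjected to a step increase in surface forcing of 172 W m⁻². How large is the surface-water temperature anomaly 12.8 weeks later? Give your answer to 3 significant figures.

Areal heat capacity C = ρc_p × D = 4.18×10^6 × 11.5 = 4.81×10^7 J/(m²·K).
τ = C / λ = 4.81×10^7 / 8.70 = 5.53×10^6 s.
Equilibrium anomaly ΔT_eq = F / λ = 172 / 8.70 = 19.8 K.
t = 12.8 weeks = 7.74×10^6 s, so t/τ = 1.40.
ΔT(t) = ΔT_eq (1 − e^(−t/τ)) = 19.8 × (1 − e^−1.40) = 14.9 K.

14.9 K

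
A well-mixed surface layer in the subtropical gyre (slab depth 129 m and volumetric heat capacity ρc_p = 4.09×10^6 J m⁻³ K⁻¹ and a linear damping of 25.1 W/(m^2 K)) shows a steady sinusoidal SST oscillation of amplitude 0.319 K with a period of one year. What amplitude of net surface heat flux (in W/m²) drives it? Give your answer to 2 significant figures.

34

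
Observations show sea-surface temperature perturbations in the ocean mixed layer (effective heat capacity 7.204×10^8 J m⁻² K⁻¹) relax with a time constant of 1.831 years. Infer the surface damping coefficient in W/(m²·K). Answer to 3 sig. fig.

12.5

Areal heat capacity C = 7.204×10^8 J m⁻² K⁻¹ (given).
τ = 1.831 years = 5.78×10^7 s.
λ = C / τ = 7.20×10^8 / 5.78×10^7 = 12.5 W/(m²·K).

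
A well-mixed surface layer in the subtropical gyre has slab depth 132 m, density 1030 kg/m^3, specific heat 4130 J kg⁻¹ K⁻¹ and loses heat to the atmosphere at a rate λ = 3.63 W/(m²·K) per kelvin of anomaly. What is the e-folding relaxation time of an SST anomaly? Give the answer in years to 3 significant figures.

4.90 years

Areal heat capacity C = ρ c_p D = 1030 × 4130 × 132 = 5.62×10^8 J/(m^2 K).
Relaxation time τ = C / λ = 5.62×10^8 / 3.63 = 1.55×10^8 s.
In years: 1.55×10^8 s / (3.156×10^7 s/year) = 4.90 years.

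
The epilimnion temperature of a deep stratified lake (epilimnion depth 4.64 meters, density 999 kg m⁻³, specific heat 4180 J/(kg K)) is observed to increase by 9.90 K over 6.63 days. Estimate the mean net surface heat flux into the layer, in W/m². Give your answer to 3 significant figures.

Areal heat capacity C = ρ c_p D = 999 × 4180 × 4.64 = 1.94×10^7 J m⁻² K⁻¹.
Required heat per unit area: Q = C ΔT = 1.94×10^7 × 9.90 = 1.92×10^8 J/m².
Flux F = Q / Δt = 1.92×10^8 / 5.73×10^5 s = 335 W/m².

335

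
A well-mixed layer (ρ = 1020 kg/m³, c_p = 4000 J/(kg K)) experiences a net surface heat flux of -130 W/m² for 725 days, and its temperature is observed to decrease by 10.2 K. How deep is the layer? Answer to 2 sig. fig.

Heat input Q = F Δt = -130 × 6.26×10^7 s = -8.14×10^9 J/m².
Required areal heat capacity C = Q / ΔT = 7.98×10^8 J/(m²·K).
Depth D = C / (ρ c_p) = 7.98×10^8 / (1020 × 4000) = 196 m.

200 m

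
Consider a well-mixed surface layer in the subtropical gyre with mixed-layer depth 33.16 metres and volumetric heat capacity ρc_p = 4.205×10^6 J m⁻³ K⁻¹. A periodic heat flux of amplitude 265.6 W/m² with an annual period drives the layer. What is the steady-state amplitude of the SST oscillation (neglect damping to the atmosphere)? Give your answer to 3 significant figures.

9.56 K

Areal heat capacity C = ρc_p × D = 4.205×10^6 × 33.16 = 1.39×10^8 J m⁻² K⁻¹.
Angular frequency ω = 2π / T = 2π / 3.15×10^7 s = 1.99×10^-7 s⁻¹.
Cω = 1.39×10^8 × 1.99×10^-7 = 27.8 W/(m²·K).
Amplitude A = F₀ / (Cω) = 265.6 / 27.8 = 9.56 K.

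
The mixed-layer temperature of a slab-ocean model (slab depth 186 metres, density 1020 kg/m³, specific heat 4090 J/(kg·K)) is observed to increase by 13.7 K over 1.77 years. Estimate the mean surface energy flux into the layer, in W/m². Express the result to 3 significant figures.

Areal heat capacity C = ρ c_p D = 1020 × 4090 × 186 = 7.76×10^8 J/(m^2 K).
Required heat per unit area: Q = C ΔT = 7.76×10^8 × 13.7 = 1.06×10^10 J/m².
Flux F = Q / Δt = 1.06×10^10 / 5.59×10^7 s = 190 W/m².

190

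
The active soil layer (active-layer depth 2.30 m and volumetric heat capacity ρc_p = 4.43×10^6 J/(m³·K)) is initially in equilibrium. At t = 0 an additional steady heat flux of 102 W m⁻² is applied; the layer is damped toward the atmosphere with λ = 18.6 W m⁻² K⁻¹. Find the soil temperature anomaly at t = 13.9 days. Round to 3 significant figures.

4.87 K

Areal heat capacity C = ρc_p × D = 4.43×10^6 × 2.30 = 1.02×10^7 J m⁻² K⁻¹.
τ = C / λ = 1.02×10^7 / 18.6 = 5.48×10^5 s.
Equilibrium anomaly ΔT_eq = F / λ = 102 / 18.6 = 5.48 K.
t = 13.9 days = 1.20×10^6 s, so t/τ = 2.19.
ΔT(t) = ΔT_eq (1 − e^(−t/τ)) = 5.48 × (1 − e^−2.19) = 4.87 K.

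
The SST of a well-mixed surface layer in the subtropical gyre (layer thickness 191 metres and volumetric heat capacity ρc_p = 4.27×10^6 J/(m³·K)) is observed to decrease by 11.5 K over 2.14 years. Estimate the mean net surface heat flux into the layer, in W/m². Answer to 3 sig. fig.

-139

Areal heat capacity C = ρc_p × D = 4.27×10^6 × 191 = 8.16×10^8 J/(m^2 K).
Required heat per unit area: Q = C ΔT = 8.16×10^8 × -11.5 = -9.38×10^9 J/m².
Flux F = Q / Δt = -9.38×10^9 / 6.75×10^7 s = -139 W/m².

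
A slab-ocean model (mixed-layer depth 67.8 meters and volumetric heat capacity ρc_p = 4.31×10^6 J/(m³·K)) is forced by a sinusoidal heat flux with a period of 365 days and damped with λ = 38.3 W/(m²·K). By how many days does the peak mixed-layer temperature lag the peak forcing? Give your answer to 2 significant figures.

57 days

Areal heat capacity C = ρc_p × D = 4.31×10^6 × 67.8 = 2.92×10^8 J/(m^2 K).
ω = 2π / 3.15×10^7 s = 1.99×10^-7 s⁻¹.
Phase lag φ = arctan(Cω/λ) = arctan(58.2/38.3) = 0.989 rad.
Time lag = φ / ω = 0.989 / 1.99×10^-7 = 4.96×10^6 s = 57.4 days.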